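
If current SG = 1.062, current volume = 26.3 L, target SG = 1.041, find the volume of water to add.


V_water = V·((SG_curr − 1)/(SG_target − 1) − 1)
V_water = 26.3·((1.062 − 1)/(1.041 − 1) − 1)

13.4707 L


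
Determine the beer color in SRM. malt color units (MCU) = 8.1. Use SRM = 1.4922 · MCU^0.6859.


SRM = 1.4922 · 8.1^0.6859

6.2655 SRM


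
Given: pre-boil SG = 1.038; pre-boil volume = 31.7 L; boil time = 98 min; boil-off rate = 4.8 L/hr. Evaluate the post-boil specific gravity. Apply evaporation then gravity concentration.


V_post = V_pre − rate·(t/60);  SG_post = 1 + (SG_pre−1)·V_pre/V_post
V_post = 31.7 − 4.8·(98/60) = 23.8600
SG_post = 1 + (1.038 − 1)·31.7/23.8600

1.0505


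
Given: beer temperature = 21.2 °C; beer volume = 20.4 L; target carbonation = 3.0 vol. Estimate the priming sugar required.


residual = 14.695·(0.01821 + 0.09011·e^(−0.04·T));  sugar = (target − residual)·4.0·V
residual = 14.695·(0.01821 + 0.09011·e^(−0.04·21.2)) = 0.8347
sugar = (3.0 − 0.8347)·4.0·20.4

176.6887 g


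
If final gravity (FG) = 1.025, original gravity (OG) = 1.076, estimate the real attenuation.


AA = (OG−FG)/(OG−1)·100;  RA = AA·0.8192
AA = (1.076 − 1.025)/(1.076 − 1)·100 = 67.1053
RA = 67.1053·0.8192

54.9726 %


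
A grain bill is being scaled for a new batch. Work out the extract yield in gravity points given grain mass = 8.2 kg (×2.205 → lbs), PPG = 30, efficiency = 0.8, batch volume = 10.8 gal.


points = lbs × PPG × eff / vol
lbs = 8.2 × 2.205 = 18.0810
points = 18.0810 × 30 × 0.8 / 10.8

40.1800 points


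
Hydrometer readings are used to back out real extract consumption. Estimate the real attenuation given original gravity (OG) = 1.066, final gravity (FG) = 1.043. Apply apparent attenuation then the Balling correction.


AA = (OG−FG)/(OG−1)·100;  RA = AA·0.8192
AA = (1.066 − 1.043)/(1.066 − 1)·100 = 34.8485
RA = 34.8485·0.8192

28.5479 %


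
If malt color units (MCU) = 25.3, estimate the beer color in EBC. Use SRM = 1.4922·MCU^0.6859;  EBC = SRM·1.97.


SRM = 1.4922·25.3^0.6859 = 13.6845
EBC = 13.6845·1.97

26.9584 EBC


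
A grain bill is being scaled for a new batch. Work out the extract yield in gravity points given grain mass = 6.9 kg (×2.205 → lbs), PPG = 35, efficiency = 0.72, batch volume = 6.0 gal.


points = lbs × PPG × eff / vol
lbs = 6.9 × 2.205 = 15.2145
points = 15.2145 × 35 × 0.72 / 6.0

63.9009 points


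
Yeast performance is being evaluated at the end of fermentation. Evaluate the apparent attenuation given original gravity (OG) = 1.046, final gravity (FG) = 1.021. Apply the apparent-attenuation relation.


AA = (OG − FG)/(OG − 1) · 100
AA = (1.046 − 1.021)/(1.046 − 1) · 100

54.3478 %


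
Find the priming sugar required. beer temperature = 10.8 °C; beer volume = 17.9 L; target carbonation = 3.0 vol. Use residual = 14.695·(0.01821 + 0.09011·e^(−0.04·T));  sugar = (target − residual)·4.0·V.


residual = 14.695·(0.01821 + 0.09011·e^(−0.04·10.8)) = 1.1273
sugar = (3.0 − 1.1273)·4.0·17.9

134.0884 g


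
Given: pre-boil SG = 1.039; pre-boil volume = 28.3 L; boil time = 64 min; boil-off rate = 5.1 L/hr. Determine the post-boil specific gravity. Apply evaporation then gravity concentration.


V_post = V_pre − rate·(t/60);  SG_post = 1 + (SG_pre−1)·V_pre/V_post
V_post = 28.3 − 5.1·(64/60) = 22.8600
SG_post = 1 + (1.039 − 1)·28.3/22.8600

1.0483


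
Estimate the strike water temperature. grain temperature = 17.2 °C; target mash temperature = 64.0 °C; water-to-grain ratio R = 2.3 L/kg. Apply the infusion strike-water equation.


T_strike = (0.41/R)·(T_mash − T_grain) + T_mash
T_strike = (0.41/2.3)·(64.0 − 17.2) + 64.0

72.3426 °C


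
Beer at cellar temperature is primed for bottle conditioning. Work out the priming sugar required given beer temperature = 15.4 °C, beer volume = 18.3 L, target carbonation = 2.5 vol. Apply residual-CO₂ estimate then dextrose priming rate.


residual = 14.695·(0.01821 + 0.09011·e^(−0.04·T));  sugar = (target − residual)·4.0·V
residual = 14.695·(0.01821 + 0.09011·e^(−0.04·15.4)) = 0.9828
sugar = (2.5 − 0.9828)·4.0·18.3

111.0606 g


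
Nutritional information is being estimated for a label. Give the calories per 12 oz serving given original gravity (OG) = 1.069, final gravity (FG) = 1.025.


ABW = (OG−FG)·131.25·0.79/FG;  °P = 259 − 259/SG (for OG→OE and FG→AE);  RE = 0.1808·OE + 0.8192·AE;  Cal = (6.9·ABW + 4·(RE−0.1))·FG·3.55
ABW = (1.069 − 1.025)·131.25·0.79/1.025 = 4.4510
OE = 259 − 259/1.069 = 16.7175 °P
AE = 259 − 259/1.025 = 6.3171 °P
RE = 0.1808·16.7175 + 0.8192·6.3171 = 8.1975 °P
Cal = (6.9·4.4510 + 4·(8.1975−0.1))·1.025·3.55

229.6110 kcal


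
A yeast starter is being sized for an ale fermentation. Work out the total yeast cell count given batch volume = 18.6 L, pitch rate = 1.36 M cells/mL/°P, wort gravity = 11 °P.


cells (billions) = rate · V_L · °P
cells = 1.36 · 18.6 · 11

278.2560 billion cells


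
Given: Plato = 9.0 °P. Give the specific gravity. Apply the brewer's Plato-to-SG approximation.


SG = 259/(259 − P)
SG = 259/(259 − 9.0)

1.0360


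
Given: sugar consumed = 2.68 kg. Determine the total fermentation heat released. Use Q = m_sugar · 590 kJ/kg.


Q = 2.68 · 590

1581.2000 kJ


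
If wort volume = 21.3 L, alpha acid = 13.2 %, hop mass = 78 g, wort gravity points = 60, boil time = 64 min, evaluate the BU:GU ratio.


U = 1.65·0.000125^(GP/1000)·(1−e^(−0.04t))/4.15;  IBU = (α/100)·m·U·1000/V;  BU:GU = IBU/GP
U = 1.65·0.000125^(60/1000)·(1−e^(−0.04·64))/4.15 = 0.2139
IBU = (13.2/100)·78·0.2139·1000/21.3 = 103.4184
BU:GU = 103.4184/60

1.7236


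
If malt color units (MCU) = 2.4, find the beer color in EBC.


SRM = 1.4922·MCU^0.6859;  EBC = SRM·1.97
SRM = 1.4922·2.4^0.6859 = 2.7203
EBC = 2.7203·1.97

5.3590 EBC


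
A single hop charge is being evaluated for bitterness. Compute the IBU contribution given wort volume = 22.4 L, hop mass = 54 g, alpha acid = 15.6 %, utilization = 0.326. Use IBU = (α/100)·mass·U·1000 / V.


IBU = (15.6/100)·54·0.326·1000 / 22.4

122.5993 IBU


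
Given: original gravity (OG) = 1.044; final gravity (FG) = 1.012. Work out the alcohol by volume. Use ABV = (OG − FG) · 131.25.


ABV = (1.044 − 1.012) · 131.25

4.2000 % ABV


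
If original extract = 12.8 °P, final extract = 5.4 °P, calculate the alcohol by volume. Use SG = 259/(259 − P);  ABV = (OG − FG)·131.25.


OG = 259/(259 − 12.8) = 1.0520
FG = 259/(259 − 5.4) = 1.0213
ABV = (1.0520 − 1.0213)·131.25

4.0290 % ABV


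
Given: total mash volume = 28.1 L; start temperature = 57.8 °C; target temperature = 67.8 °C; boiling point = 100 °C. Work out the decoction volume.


V_dec = V_total·(T_target − T_start)/(T_boil − T_start)
V_dec = 28.1·(67.8 − 57.8)/(100 − 57.8)

6.6588 L


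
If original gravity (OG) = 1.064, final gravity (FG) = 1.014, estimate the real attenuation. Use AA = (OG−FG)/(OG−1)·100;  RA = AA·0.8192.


AA = (1.064 − 1.014)/(1.064 − 1)·100 = 78.1250
RA = 78.1250·0.8192

64.0000 %


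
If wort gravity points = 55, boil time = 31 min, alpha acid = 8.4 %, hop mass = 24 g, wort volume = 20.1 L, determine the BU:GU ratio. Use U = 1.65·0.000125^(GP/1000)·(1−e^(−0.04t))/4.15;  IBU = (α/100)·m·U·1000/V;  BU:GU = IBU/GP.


U = 1.65·0.000125^(55/1000)·(1−e^(−0.04·31))/4.15 = 0.1723
IBU = (8.4/100)·24·0.1723·1000/20.1 = 17.2860
BU:GU = 17.2860/55

0.3143


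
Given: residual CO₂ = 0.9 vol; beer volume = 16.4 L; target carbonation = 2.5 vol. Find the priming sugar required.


sugar = (target − residual)·4.0·V
sugar = (2.5 − 0.9)·4.0·16.4

104.9600 g


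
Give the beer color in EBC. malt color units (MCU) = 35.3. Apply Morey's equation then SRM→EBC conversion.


SRM = 1.4922·MCU^0.6859;  EBC = SRM·1.97
SRM = 1.4922·35.3^0.6859 = 17.1967
EBC = 17.1967·1.97

33.8775 EBC


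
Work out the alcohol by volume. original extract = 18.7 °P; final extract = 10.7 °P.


SG = 259/(259 − P);  ABV = (OG − FG)·131.25
OG = 259/(259 − 18.7) = 1.0778
FG = 259/(259 − 10.7) = 1.0431
ABV = (1.0778 − 1.0431)·131.25

4.5578 % ABV


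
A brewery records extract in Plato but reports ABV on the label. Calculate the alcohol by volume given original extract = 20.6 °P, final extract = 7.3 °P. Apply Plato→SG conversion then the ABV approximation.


SG = 259/(259 − P);  ABV = (OG − FG)·131.25
OG = 259/(259 − 20.6) = 1.0864
FG = 259/(259 − 7.3) = 1.0290
ABV = (1.0864 − 1.0290)·131.25

7.5346 % ABV


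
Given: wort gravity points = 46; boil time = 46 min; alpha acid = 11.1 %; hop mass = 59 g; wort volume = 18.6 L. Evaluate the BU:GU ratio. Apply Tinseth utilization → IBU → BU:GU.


U = 1.65·0.000125^(GP/1000)·(1−e^(−0.04t))/4.15;  IBU = (α/100)·m·U·1000/V;  BU:GU = IBU/GP
U = 1.65·0.000125^(46/1000)·(1−e^(−0.04·46))/4.15 = 0.2212
IBU = (11.1/100)·59·0.2212·1000/18.6 = 77.8836
BU:GU = 77.8836/46

1.6931


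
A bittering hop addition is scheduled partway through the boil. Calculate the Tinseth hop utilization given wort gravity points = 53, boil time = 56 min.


U = 1.65·0.000125^(GP/1000) · (1 − e^(−0.04·t))/4.15
bigness = 1.65·0.000125^(53/1000) = 1.0248
boil_factor = (1 − e^(−0.04·56))/4.15 = 0.2153
U = 1.0248 · 0.2153

0.2206


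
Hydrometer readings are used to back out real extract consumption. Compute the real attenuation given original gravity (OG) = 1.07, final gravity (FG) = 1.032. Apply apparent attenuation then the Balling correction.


AA = (OG−FG)/(OG−1)·100;  RA = AA·0.8192
AA = (1.07 − 1.032)/(1.07 − 1)·100 = 54.2857
RA = 54.2857·0.8192

44.4709 %


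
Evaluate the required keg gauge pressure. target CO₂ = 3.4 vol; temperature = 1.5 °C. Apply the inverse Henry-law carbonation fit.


psi = vols/(0.01821 + 0.09011·e^(−0.04·T)) − 14.695
psi = 3.4/(0.01821 + 0.09011·e^(−0.04·1.5)) − 14.695

18.2915 psi


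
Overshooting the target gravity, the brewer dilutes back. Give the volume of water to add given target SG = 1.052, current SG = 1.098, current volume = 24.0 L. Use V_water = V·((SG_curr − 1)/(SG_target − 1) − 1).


V_water = 24.0·((1.098 − 1)/(1.052 − 1) − 1)

21.2308 L


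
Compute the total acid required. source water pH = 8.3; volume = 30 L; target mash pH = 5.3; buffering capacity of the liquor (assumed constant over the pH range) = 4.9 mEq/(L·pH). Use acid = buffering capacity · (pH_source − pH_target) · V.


acid = 4.9 · (8.3 − 5.3) · 30

441.0000 mEq


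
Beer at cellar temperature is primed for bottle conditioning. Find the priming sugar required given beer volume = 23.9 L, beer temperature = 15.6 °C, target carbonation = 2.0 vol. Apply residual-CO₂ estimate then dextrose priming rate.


residual = 14.695·(0.01821 + 0.09011·e^(−0.04·T));  sugar = (target − residual)·4.0·V
residual = 14.695·(0.01821 + 0.09011·e^(−0.04·15.6)) = 0.9771
sugar = (2.0 − 0.9771)·4.0·23.9

97.7911 g


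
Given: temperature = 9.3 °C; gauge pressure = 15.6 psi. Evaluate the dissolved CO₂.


vols = (P + 14.695)·(0.01821 + 0.09011·e^(−0.04·T))
vols = (15.6 + 14.695)·(0.01821 + 0.09011·e^(−0.04·9.3))

2.4335 volumes


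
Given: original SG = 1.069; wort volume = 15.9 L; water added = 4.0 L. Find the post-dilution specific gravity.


SG_new = 1 + (SG_old − 1)·V_old/(V_old + V_water)
pts = (1.069 − 1)·1000·15.9/(15.9 + 4.0) = 55.1307
SG_new = 1 + 55.1307/1000

1.0551


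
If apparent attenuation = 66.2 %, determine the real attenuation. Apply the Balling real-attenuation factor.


RA = AA · 0.8192
RA = 66.2 · 0.8192

54.2310 %


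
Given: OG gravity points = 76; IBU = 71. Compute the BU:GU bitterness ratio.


BU:GU = IBU / OG_points
BU:GU = 71 / 76

0.9342


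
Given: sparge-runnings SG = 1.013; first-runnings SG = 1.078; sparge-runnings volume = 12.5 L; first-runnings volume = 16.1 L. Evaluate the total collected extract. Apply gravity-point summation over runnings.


total = Σ (SG_i − 1)·1000·V_i
first = (1.078 − 1)·1000·16.1 = 1255.8000
sparge = (1.013 − 1)·1000·12.5 = 162.5000
total = 1255.8000 + 162.5000

1418.3000 gravity·L


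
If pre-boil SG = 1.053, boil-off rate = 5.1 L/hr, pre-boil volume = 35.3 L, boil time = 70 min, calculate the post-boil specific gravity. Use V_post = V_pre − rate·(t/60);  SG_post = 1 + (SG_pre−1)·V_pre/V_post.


V_post = 35.3 − 5.1·(70/60) = 29.3500
SG_post = 1 + (1.053 − 1)·35.3/29.3500

1.0637


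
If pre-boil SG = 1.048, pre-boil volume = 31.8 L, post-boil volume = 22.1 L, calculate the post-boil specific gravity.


SG_post = 1 + (SG_pre − 1)·V_pre/V_post
pts_pre = (1.048 − 1)·1000 = 48.0000
pts_post = 48.0000·31.8/22.1 = 69.0679
SG_post = 1 + 69.0679/1000

1.0691


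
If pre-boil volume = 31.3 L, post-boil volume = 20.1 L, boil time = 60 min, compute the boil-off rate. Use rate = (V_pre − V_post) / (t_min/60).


rate = (31.3 − 20.1) / (60/60)

11.2000 L/hr


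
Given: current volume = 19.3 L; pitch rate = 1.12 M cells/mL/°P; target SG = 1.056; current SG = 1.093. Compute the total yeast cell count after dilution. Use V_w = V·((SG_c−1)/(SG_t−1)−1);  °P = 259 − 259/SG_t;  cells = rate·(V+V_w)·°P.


V_w = 19.3·((1.093−1)/(1.056−1)−1) = 12.7518
V_final = 19.3 + 12.7518 = 32.0518
°P = 259 − 259/1.056 = 13.7348
cells = 1.12·32.0518·13.7348

493.0536 billion cells


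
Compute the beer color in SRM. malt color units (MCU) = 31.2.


SRM = 1.4922 · MCU^0.6859
SRM = 1.4922 · 31.2^0.6859

15.8004 SRM


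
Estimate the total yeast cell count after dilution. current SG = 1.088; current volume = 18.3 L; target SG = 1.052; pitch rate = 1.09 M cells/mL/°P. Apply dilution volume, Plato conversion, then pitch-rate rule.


V_w = V·((SG_c−1)/(SG_t−1)−1);  °P = 259 − 259/SG_t;  cells = rate·(V+V_w)·°P
V_w = 18.3·((1.088−1)/(1.052−1)−1) = 12.6692
V_final = 18.3 + 12.6692 = 30.9692
°P = 259 − 259/1.052 = 12.8023
cells = 1.09·30.9692·12.8023

432.1597 billion cells


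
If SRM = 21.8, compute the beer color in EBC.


EBC = SRM · 1.97
EBC = 21.8 · 1.97

42.9460 EBC


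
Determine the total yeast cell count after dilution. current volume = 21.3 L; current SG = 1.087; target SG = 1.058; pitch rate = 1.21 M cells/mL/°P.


V_w = V·((SG_c−1)/(SG_t−1)−1);  °P = 259 − 259/SG_t;  cells = rate·(V+V_w)·°P
V_w = 21.3·((1.087−1)/(1.058−1)−1) = 10.6500
V_final = 21.3 + 10.6500 = 31.9500
°P = 259 − 259/1.058 = 14.1985
cells = 1.21·31.9500·14.1985

548.9064 billion cells


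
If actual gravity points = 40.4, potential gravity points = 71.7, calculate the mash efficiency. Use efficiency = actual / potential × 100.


efficiency = 40.4 / 71.7 × 100

56.3459 %


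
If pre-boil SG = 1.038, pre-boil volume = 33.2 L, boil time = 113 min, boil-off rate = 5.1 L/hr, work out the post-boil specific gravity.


V_post = V_pre − rate·(t/60);  SG_post = 1 + (SG_pre−1)·V_pre/V_post
V_post = 33.2 − 5.1·(113/60) = 23.5950
SG_post = 1 + (1.038 − 1)·33.2/23.5950

1.0535


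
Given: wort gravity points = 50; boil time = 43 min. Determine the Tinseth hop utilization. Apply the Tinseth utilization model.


U = 1.65·0.000125^(GP/1000) · (1 − e^(−0.04·t))/4.15
bigness = 1.65·0.000125^(50/1000) = 1.0528
boil_factor = (1 − e^(−0.04·43))/4.15 = 0.1978
U = 1.0528 · 0.1978

0.2083


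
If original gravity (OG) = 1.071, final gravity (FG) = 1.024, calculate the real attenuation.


AA = (OG−FG)/(OG−1)·100;  RA = AA·0.8192
AA = (1.071 − 1.024)/(1.071 − 1)·100 = 66.1972
RA = 66.1972·0.8192

54.2287 %


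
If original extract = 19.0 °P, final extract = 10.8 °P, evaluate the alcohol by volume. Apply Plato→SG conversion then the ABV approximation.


SG = 259/(259 − P);  ABV = (OG − FG)·131.25
OG = 259/(259 − 19.0) = 1.0792
FG = 259/(259 − 10.8) = 1.0435
ABV = (1.0792 − 1.0435)·131.25

4.6795 % ABV


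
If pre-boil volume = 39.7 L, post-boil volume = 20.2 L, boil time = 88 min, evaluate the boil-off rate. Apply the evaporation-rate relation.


rate = (V_pre − V_post) / (t_min/60)
rate = (39.7 − 20.2) / (88/60)

13.2955 L/hr


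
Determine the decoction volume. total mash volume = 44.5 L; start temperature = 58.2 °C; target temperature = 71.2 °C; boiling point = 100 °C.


V_dec = V_total·(T_target − T_start)/(T_boil − T_start)
V_dec = 44.5·(71.2 − 58.2)/(100 − 58.2)

13.8397 L


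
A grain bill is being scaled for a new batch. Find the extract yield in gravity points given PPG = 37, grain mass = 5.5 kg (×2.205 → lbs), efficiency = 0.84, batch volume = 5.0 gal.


points = lbs × PPG × eff / vol
lbs = 5.5 × 2.205 = 12.1275
points = 12.1275 × 37 × 0.84 / 5.0

75.3845 points


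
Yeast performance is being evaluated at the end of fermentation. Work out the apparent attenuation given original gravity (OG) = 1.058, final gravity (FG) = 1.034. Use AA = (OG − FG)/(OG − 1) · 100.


AA = (1.058 − 1.034)/(1.058 − 1) · 100

41.3793 %


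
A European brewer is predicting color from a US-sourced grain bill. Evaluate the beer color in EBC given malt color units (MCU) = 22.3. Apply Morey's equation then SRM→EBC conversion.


SRM = 1.4922·MCU^0.6859;  EBC = SRM·1.97
SRM = 1.4922·22.3^0.6859 = 12.5496
EBC = 12.5496·1.97

24.7227 EBC


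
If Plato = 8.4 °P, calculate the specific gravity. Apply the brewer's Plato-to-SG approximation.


SG = 259/(259 − P)
SG = 259/(259 − 8.4)

1.0335


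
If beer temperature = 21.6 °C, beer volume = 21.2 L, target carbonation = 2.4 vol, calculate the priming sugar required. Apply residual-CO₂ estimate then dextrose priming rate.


residual = 14.695·(0.01821 + 0.09011·e^(−0.04·T));  sugar = (target − residual)·4.0·V
residual = 14.695·(0.01821 + 0.09011·e^(−0.04·21.6)) = 0.8257
sugar = (2.4 − 0.8257)·4.0·21.2

133.5010 g


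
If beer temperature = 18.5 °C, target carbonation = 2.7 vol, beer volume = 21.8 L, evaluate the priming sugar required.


residual = 14.695·(0.01821 + 0.09011·e^(−0.04·T));  sugar = (target − residual)·4.0·V
residual = 14.695·(0.01821 + 0.09011·e^(−0.04·18.5)) = 0.8994
sugar = (2.7 − 0.8994)·4.0·21.8

157.0146 g


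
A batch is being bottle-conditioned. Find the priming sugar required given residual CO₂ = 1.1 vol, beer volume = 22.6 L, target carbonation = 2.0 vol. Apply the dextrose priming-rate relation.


sugar = (target − residual)·4.0·V
sugar = (2.0 − 1.1)·4.0·22.6

81.3600 g


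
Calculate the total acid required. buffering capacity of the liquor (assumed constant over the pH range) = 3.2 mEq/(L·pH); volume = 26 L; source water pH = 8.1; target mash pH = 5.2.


acid = buffering capacity · (pH_source − pH_target) · V
acid = 3.2 · (8.1 − 5.2) · 26

241.2800 mEq


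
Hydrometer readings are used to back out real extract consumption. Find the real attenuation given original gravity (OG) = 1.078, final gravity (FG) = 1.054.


AA = (OG−FG)/(OG−1)·100;  RA = AA·0.8192
AA = (1.078 − 1.054)/(1.078 − 1)·100 = 30.7692
RA = 30.7692·0.8192

25.2062 %


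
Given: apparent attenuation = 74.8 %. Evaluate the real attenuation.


RA = AA · 0.8192
RA = 74.8 · 0.8192

61.2762 %


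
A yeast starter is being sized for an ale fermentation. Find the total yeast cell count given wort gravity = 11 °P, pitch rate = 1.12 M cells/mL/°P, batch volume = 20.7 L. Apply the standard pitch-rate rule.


cells (billions) = rate · V_L · °P
cells = 1.12 · 20.7 · 11

255.0240 billion cells


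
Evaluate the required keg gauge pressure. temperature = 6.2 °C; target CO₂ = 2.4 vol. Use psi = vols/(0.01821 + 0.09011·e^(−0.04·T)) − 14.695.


psi = 2.4/(0.01821 + 0.09011·e^(−0.04·6.2)) − 14.695

12.4150 psi


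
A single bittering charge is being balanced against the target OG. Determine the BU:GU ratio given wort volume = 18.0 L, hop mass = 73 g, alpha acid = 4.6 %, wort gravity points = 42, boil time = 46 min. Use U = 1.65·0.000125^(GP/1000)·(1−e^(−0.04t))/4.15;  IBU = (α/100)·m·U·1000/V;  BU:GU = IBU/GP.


U = 1.65·0.000125^(42/1000)·(1−e^(−0.04·46))/4.15 = 0.2293
IBU = (4.6/100)·73·0.2293·1000/18.0 = 42.7764
BU:GU = 42.7764/42

1.0185


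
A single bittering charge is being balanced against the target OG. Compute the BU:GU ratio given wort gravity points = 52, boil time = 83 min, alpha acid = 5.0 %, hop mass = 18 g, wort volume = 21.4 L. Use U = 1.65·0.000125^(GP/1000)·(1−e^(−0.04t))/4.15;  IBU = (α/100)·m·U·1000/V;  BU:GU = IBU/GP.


U = 1.65·0.000125^(52/1000)·(1−e^(−0.04·83))/4.15 = 0.2402
IBU = (5.0/100)·18·0.2402·1000/21.4 = 10.0998
BU:GU = 10.0998/52

0.1942


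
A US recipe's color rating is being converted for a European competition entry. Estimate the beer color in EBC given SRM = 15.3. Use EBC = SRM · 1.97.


EBC = 15.3 · 1.97

30.1410 EBC


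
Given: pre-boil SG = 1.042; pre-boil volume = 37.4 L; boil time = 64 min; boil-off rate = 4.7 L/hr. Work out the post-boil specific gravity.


V_post = V_pre − rate·(t/60);  SG_post = 1 + (SG_pre−1)·V_pre/V_post
V_post = 37.4 − 4.7·(64/60) = 32.3867
SG_post = 1 + (1.042 − 1)·37.4/32.3867

1.0485


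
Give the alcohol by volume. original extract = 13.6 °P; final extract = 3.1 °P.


SG = 259/(259 − P);  ABV = (OG − FG)·131.25
OG = 259/(259 − 13.6) = 1.0554
FG = 259/(259 − 3.1) = 1.0121
ABV = (1.0554 − 1.0121)·131.25

5.6839 % ABV


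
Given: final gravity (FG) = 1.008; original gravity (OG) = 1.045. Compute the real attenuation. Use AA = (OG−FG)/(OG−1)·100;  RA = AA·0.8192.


AA = (1.045 − 1.008)/(1.045 − 1)·100 = 82.2222
RA = 82.2222·0.8192

67.3564 %


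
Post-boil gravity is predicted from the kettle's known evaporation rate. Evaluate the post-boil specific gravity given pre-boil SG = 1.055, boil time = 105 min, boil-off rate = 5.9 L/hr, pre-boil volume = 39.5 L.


V_post = V_pre − rate·(t/60);  SG_post = 1 + (SG_pre−1)·V_pre/V_post
V_post = 39.5 − 5.9·(105/60) = 29.1750
SG_post = 1 + (1.055 − 1)·39.5/29.1750

1.0745


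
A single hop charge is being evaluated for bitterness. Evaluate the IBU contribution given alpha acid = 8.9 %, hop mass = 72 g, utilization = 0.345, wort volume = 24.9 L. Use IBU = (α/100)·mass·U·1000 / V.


IBU = (8.9/100)·72·0.345·1000 / 24.9

88.7855 IBU


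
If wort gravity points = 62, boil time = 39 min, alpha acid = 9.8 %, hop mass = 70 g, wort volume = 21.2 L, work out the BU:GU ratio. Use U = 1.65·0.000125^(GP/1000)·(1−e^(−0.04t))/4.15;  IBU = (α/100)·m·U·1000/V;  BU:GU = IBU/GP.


U = 1.65·0.000125^(62/1000)·(1−e^(−0.04·39))/4.15 = 0.1799
IBU = (9.8/100)·70·0.1799·1000/21.2 = 58.2083
BU:GU = 58.2083/62

0.9388


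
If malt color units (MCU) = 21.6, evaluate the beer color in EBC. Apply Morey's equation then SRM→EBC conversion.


SRM = 1.4922·MCU^0.6859;  EBC = SRM·1.97
SRM = 1.4922·21.6^0.6859 = 12.2780
EBC = 12.2780·1.97

24.1877 EBC


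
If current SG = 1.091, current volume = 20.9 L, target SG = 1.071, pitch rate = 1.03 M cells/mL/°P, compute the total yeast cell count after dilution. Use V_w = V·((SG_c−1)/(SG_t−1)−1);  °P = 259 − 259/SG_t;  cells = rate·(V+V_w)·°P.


V_w = 20.9·((1.091−1)/(1.071−1)−1) = 5.8873
V_final = 20.9 + 5.8873 = 26.7873
°P = 259 − 259/1.071 = 17.1699
cells = 1.03·26.7873·17.1699

473.7347 billion cells


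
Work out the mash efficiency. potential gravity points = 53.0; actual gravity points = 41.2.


efficiency = actual / potential × 100
efficiency = 41.2 / 53.0 × 100

77.7358 %


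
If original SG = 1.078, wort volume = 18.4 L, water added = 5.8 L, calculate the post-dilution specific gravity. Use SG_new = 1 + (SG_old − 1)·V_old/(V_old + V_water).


pts = (1.078 − 1)·1000·18.4/(18.4 + 5.8) = 59.3058
SG_new = 1 + 59.3058/1000

1.0593


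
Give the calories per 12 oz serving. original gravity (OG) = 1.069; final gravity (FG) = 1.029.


ABW = (OG−FG)·131.25·0.79/FG;  °P = 259 − 259/SG (for OG→OE and FG→AE);  RE = 0.1808·OE + 0.8192·AE;  Cal = (6.9·ABW + 4·(RE−0.1))·FG·3.55
ABW = (1.069 − 1.029)·131.25·0.79/1.029 = 4.0306
OE = 259 − 259/1.069 = 16.7175 °P
AE = 259 − 259/1.029 = 7.2993 °P
RE = 0.1808·16.7175 + 0.8192·7.2993 = 9.0021 °P
Cal = (6.9·4.0306 + 4·(9.0021−0.1))·1.029·3.55

231.6691 kcal


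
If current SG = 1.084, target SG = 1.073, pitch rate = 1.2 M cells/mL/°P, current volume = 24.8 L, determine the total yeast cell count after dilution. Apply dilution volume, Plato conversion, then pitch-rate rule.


V_w = V·((SG_c−1)/(SG_t−1)−1);  °P = 259 − 259/SG_t;  cells = rate·(V+V_w)·°P
V_w = 24.8·((1.084−1)/(1.073−1)−1) = 3.7370
V_final = 24.8 + 3.7370 = 28.5370
°P = 259 − 259/1.073 = 17.6207
cells = 1.2·28.5370·17.6207

603.4097 billion cells


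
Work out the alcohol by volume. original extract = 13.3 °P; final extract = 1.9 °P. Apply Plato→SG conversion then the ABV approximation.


SG = 259/(259 − P);  ABV = (OG − FG)·131.25
OG = 259/(259 − 13.3) = 1.0541
FG = 259/(259 − 1.9) = 1.0074
ABV = (1.0541 − 1.0074)·131.25

6.1347 % ABV


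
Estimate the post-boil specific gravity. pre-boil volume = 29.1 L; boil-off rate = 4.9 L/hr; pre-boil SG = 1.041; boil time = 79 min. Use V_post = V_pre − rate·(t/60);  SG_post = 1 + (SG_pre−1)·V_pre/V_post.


V_post = 29.1 − 4.9·(79/60) = 22.6483
SG_post = 1 + (1.041 − 1)·29.1/22.6483

1.0527


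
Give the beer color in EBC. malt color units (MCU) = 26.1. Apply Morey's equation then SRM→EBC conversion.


SRM = 1.4922·MCU^0.6859;  EBC = SRM·1.97
SRM = 1.4922·26.1^0.6859 = 13.9798
EBC = 13.9798·1.97

27.5402 EBC


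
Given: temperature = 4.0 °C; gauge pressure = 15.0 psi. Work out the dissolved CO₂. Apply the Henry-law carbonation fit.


vols = (P + 14.695)·(0.01821 + 0.09011·e^(−0.04·T))
vols = (15.0 + 14.695)·(0.01821 + 0.09011·e^(−0.04·4.0))

2.8209 volumes


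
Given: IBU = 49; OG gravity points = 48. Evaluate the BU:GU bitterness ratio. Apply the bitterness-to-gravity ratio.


BU:GU = IBU / OG_points
BU:GU = 49 / 48

1.0208


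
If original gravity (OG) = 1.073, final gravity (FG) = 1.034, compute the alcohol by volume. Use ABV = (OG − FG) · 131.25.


ABV = (1.073 − 1.034) · 131.25

5.1187 % ABV


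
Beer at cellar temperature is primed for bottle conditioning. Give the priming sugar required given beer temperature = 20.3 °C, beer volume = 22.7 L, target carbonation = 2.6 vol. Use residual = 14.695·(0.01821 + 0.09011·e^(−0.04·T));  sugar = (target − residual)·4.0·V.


residual = 14.695·(0.01821 + 0.09011·e^(−0.04·20.3)) = 0.8555
sugar = (2.6 − 0.8555)·4.0·22.7

158.4020 g


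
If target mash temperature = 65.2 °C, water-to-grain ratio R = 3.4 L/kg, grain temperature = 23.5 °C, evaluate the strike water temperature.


T_strike = (0.41/R)·(T_mash − T_grain) + T_mash
T_strike = (0.41/3.4)·(65.2 − 23.5) + 65.2

70.2285 °C


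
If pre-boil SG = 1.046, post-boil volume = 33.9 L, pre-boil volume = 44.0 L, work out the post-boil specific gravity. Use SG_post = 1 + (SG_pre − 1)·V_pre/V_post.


pts_pre = (1.046 − 1)·1000 = 46.0000
pts_post = 46.0000·44.0/33.9 = 59.7050
SG_post = 1 + 59.7050/1000

1.0597


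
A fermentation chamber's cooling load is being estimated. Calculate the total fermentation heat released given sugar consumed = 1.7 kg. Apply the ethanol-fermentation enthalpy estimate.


Q = m_sugar · 590 kJ/kg
Q = 1.7 · 590

1003.0000 kJ


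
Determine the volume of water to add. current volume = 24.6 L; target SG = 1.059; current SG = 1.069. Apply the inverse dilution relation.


V_water = V·((SG_curr − 1)/(SG_target − 1) − 1)
V_water = 24.6·((1.069 − 1)/(1.059 − 1) − 1)

4.1695 L


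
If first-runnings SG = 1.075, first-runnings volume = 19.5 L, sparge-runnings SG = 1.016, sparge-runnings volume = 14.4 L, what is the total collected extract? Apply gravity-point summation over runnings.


total = Σ (SG_i − 1)·1000·V_i
first = (1.075 − 1)·1000·19.5 = 1462.5000
sparge = (1.016 − 1)·1000·14.4 = 230.4000
total = 1462.5000 + 230.4000

1692.9000 gravity·L


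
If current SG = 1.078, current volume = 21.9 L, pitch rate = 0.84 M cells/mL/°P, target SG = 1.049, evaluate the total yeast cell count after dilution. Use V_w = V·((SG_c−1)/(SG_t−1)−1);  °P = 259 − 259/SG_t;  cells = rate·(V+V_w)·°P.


V_w = 21.9·((1.078−1)/(1.049−1)−1) = 12.9612
V_final = 21.9 + 12.9612 = 34.8612
°P = 259 − 259/1.049 = 12.0982
cells = 0.84·34.8612·12.0982

354.2764 billion cells


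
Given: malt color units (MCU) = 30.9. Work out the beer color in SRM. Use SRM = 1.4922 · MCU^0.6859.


SRM = 1.4922 · 30.9^0.6859

15.6960 SRM


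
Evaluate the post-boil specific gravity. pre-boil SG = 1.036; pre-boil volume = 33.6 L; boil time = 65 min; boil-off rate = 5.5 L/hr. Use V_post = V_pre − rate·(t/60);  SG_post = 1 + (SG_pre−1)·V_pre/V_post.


V_post = 33.6 − 5.5·(65/60) = 27.6417
SG_post = 1 + (1.036 − 1)·33.6/27.6417

1.0438


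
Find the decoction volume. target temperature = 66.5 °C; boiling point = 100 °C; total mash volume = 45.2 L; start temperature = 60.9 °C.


V_dec = V_total·(T_target − T_start)/(T_boil − T_start)
V_dec = 45.2·(66.5 − 60.9)/(100 − 60.9)

6.4737 L


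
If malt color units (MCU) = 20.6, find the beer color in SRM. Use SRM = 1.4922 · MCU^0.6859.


SRM = 1.4922 · 20.6^0.6859

11.8853 SRM


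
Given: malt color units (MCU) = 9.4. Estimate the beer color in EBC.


SRM = 1.4922·MCU^0.6859;  EBC = SRM·1.97
SRM = 1.4922·9.4^0.6859 = 6.9390
EBC = 6.9390·1.97

13.6698 EBC


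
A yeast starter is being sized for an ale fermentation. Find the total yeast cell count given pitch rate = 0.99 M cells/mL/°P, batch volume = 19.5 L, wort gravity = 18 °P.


cells (billions) = rate · V_L · °P
cells = 0.99 · 19.5 · 18

347.4900 billion cells


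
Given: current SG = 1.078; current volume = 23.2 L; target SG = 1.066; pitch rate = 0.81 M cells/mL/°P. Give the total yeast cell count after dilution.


V_w = V·((SG_c−1)/(SG_t−1)−1);  °P = 259 − 259/SG_t;  cells = rate·(V+V_w)·°P
V_w = 23.2·((1.078−1)/(1.066−1)−1) = 4.2182
V_final = 23.2 + 4.2182 = 27.4182
°P = 259 − 259/1.066 = 16.0356
cells = 0.81·27.4182·16.0356

356.1313 billion cells


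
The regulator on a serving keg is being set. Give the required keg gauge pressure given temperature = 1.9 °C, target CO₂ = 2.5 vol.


psi = vols/(0.01821 + 0.09011·e^(−0.04·T)) − 14.695
psi = 2.5/(0.01821 + 0.09011·e^(−0.04·1.9)) − 14.695

9.8810 psi


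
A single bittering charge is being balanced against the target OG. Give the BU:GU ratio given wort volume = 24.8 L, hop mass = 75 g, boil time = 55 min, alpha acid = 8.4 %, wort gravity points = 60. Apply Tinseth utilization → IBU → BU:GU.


U = 1.65·0.000125^(GP/1000)·(1−e^(−0.04t))/4.15;  IBU = (α/100)·m·U·1000/V;  BU:GU = IBU/GP
U = 1.65·0.000125^(60/1000)·(1−e^(−0.04·55))/4.15 = 0.2062
IBU = (8.4/100)·75·0.2062·1000/24.8 = 52.3766
BU:GU = 52.3766/60

0.8729


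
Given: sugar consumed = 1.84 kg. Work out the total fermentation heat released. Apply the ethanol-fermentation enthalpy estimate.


Q = m_sugar · 590 kJ/kg
Q = 1.84 · 590

1085.6000 kJ


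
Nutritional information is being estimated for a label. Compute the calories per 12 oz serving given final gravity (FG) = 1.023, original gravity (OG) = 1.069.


ABW = (OG−FG)·131.25·0.79/FG;  °P = 259 − 259/SG (for OG→OE and FG→AE);  RE = 0.1808·OE + 0.8192·AE;  Cal = (6.9·ABW + 4·(RE−0.1))·FG·3.55
ABW = (1.069 − 1.023)·131.25·0.79/1.023 = 4.6624
OE = 259 − 259/1.069 = 16.7175 °P
AE = 259 − 259/1.023 = 5.8231 °P
RE = 0.1808·16.7175 + 0.8192·5.8231 = 7.7928 °P
Cal = (6.9·4.6624 + 4·(7.7928−0.1))·1.023·3.55

228.5819 kcal


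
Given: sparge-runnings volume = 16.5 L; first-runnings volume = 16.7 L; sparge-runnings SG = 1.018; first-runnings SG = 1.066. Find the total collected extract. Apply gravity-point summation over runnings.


total = Σ (SG_i − 1)·1000·V_i
first = (1.066 − 1)·1000·16.7 = 1102.2000
sparge = (1.018 − 1)·1000·16.5 = 297.0000
total = 1102.2000 + 297.0000

1399.2000 gravity·L


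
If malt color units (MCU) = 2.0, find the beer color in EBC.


SRM = 1.4922·MCU^0.6859;  EBC = SRM·1.97
SRM = 1.4922·2.0^0.6859 = 2.4005
EBC = 2.4005·1.97

4.7290 EBC


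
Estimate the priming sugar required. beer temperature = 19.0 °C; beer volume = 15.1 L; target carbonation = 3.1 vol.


residual = 14.695·(0.01821 + 0.09011·e^(−0.04·T));  sugar = (target − residual)·4.0·V
residual = 14.695·(0.01821 + 0.09011·e^(−0.04·19.0)) = 0.8869
sugar = (3.1 − 0.8869)·4.0·15.1

133.6734 g


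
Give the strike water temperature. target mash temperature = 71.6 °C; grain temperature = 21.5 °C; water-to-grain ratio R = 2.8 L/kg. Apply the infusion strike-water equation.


T_strike = (0.41/R)·(T_mash − T_grain) + T_mash
T_strike = (0.41/2.8)·(71.6 − 21.5) + 71.6

78.9361 °C


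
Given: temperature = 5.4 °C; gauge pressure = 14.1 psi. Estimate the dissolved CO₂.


vols = (P + 14.695)·(0.01821 + 0.09011·e^(−0.04·T))
vols = (14.1 + 14.695)·(0.01821 + 0.09011·e^(−0.04·5.4))

2.6150 volumes


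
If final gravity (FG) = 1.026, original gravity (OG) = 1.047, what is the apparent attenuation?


AA = (OG − FG)/(OG − 1) · 100
AA = (1.047 − 1.026)/(1.047 − 1) · 100

44.6809 %


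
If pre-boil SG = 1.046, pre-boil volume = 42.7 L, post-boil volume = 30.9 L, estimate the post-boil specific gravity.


SG_post = 1 + (SG_pre − 1)·V_pre/V_post
pts_pre = (1.046 − 1)·1000 = 46.0000
pts_post = 46.0000·42.7/30.9 = 63.5663
SG_post = 1 + 63.5663/1000

1.0636


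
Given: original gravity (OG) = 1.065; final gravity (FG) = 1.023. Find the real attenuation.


AA = (OG−FG)/(OG−1)·100;  RA = AA·0.8192
AA = (1.065 − 1.023)/(1.065 − 1)·100 = 64.6154
RA = 64.6154·0.8192

52.9329 %


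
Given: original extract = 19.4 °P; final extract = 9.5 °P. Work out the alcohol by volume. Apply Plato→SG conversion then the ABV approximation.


SG = 259/(259 − P);  ABV = (OG − FG)·131.25
OG = 259/(259 − 19.4) = 1.0810
FG = 259/(259 − 9.5) = 1.0381
ABV = (1.0810 − 1.0381)·131.25

5.6296 % ABV


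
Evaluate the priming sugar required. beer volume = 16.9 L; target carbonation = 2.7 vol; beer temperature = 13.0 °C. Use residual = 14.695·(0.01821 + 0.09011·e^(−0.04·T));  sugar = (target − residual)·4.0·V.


residual = 14.695·(0.01821 + 0.09011·e^(−0.04·13.0)) = 1.0548
sugar = (2.7 − 1.0548)·4.0·16.9

111.2128 g


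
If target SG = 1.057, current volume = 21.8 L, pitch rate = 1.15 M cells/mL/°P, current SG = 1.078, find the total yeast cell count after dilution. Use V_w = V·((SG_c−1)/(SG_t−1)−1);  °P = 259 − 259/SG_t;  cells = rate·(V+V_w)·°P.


V_w = 21.8·((1.078−1)/(1.057−1)−1) = 8.0316
V_final = 21.8 + 8.0316 = 29.8316
°P = 259 − 259/1.057 = 13.9669
cells = 1.15·29.8316·13.9669

479.1525 billion cells


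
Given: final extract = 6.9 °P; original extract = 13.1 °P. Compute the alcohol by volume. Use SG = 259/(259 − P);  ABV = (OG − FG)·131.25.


OG = 259/(259 − 13.1) = 1.0533
FG = 259/(259 − 6.9) = 1.0274
ABV = (1.0533 − 1.0274)·131.25

3.3998 % ABV


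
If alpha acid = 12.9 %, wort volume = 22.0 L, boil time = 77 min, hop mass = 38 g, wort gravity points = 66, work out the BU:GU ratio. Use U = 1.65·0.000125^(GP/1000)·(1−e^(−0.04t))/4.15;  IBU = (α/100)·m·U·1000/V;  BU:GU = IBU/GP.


U = 1.65·0.000125^(66/1000)·(1−e^(−0.04·77))/4.15 = 0.2096
IBU = (12.9/100)·38·0.2096·1000/22.0 = 46.7035
BU:GU = 46.7035/66

0.7076


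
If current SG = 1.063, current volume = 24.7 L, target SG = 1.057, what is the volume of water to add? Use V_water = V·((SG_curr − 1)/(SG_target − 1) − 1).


V_water = 24.7·((1.063 − 1)/(1.057 − 1) − 1)

2.6000 L


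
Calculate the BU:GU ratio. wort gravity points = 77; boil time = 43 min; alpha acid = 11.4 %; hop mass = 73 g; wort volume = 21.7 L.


U = 1.65·0.000125^(GP/1000)·(1−e^(−0.04t))/4.15;  IBU = (α/100)·m·U·1000/V;  BU:GU = IBU/GP
U = 1.65·0.000125^(77/1000)·(1−e^(−0.04·43))/4.15 = 0.1634
IBU = (11.4/100)·73·0.1634·1000/21.7 = 62.6576
BU:GU = 62.6576/77

0.8137


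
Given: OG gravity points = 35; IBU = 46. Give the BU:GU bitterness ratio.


BU:GU = IBU / OG_points
BU:GU = 46 / 35

1.3143


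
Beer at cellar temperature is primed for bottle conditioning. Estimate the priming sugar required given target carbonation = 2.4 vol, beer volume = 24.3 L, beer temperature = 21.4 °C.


residual = 14.695·(0.01821 + 0.09011·e^(−0.04·T));  sugar = (target − residual)·4.0·V
residual = 14.695·(0.01821 + 0.09011·e^(−0.04·21.4)) = 0.8302
sugar = (2.4 − 0.8302)·4.0·24.3

152.5866 g


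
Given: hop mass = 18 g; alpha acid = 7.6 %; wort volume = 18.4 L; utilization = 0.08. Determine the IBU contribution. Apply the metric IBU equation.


IBU = (α/100)·mass·U·1000 / V
IBU = (7.6/100)·18·0.08·1000 / 18.4

5.9478 IBU


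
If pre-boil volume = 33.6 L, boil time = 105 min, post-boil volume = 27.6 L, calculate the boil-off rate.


rate = (V_pre − V_post) / (t_min/60)
rate = (33.6 − 27.6) / (105/60)

3.4286 L/hr


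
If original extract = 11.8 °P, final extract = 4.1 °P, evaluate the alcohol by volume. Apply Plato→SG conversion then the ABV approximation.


SG = 259/(259 − P);  ABV = (OG − FG)·131.25
OG = 259/(259 − 11.8) = 1.0477
FG = 259/(259 − 4.1) = 1.0161
ABV = (1.0477 − 1.0161)·131.25

4.1540 % ABV


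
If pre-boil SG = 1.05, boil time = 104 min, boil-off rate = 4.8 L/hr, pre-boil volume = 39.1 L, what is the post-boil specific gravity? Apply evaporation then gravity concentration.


V_post = V_pre − rate·(t/60);  SG_post = 1 + (SG_pre−1)·V_pre/V_post
V_post = 39.1 − 4.8·(104/60) = 30.7800
SG_post = 1 + (1.05 − 1)·39.1/30.7800

1.0635


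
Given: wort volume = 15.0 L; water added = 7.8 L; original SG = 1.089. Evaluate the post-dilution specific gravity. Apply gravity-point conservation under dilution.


SG_new = 1 + (SG_old − 1)·V_old/(V_old + V_water)
pts = (1.089 − 1)·1000·15.0/(15.0 + 7.8) = 58.5526
SG_new = 1 + 58.5526/1000

1.0586


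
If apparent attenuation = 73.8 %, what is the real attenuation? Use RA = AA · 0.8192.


RA = 73.8 · 0.8192

60.4570 %


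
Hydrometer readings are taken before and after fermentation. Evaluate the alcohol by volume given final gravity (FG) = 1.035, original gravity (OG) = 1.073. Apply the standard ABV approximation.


ABV = (OG − FG) · 131.25
ABV = (1.073 − 1.035) · 131.25

4.9875 % ABV


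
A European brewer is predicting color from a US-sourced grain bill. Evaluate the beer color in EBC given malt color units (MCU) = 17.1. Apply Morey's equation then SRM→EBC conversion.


SRM = 1.4922·MCU^0.6859;  EBC = SRM·1.97
SRM = 1.4922·17.1^0.6859 = 10.4602
EBC = 10.4602·1.97

20.6066 EBC


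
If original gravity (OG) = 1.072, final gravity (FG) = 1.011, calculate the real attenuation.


AA = (OG−FG)/(OG−1)·100;  RA = AA·0.8192
AA = (1.072 − 1.011)/(1.072 − 1)·100 = 84.7222
RA = 84.7222·0.8192

69.4044 %
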